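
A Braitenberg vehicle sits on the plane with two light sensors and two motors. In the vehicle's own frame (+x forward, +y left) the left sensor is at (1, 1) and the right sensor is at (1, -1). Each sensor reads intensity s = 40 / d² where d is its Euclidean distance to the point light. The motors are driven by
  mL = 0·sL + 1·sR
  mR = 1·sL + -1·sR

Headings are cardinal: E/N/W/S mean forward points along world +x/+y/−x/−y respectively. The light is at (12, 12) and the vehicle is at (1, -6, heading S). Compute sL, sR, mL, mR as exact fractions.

40/461 8/101 8/101 352/46561

left sensor world pos  = (2, -7); dL² = 461
right sensor world pos = (0, -7); dR² = 505
sL = 40/461 = 40/461
sR = 40/505 = 8/101
mL = 0·sL + 1·sR = 8/101
mR = 1·sL + -1·sR = 352/46561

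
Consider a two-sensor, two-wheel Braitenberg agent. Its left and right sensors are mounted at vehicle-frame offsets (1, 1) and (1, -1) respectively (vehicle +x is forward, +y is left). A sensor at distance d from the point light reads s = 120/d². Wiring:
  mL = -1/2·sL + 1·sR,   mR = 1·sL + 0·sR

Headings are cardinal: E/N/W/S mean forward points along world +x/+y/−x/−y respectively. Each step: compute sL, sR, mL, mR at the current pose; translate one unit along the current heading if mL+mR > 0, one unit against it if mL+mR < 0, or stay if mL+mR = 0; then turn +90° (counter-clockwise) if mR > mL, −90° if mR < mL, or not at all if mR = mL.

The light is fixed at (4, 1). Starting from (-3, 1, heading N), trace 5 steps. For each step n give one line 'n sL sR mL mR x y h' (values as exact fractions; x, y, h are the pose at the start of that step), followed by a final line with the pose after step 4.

n=0: pose=(-3,1,N); sL=24/13, sR=120/37; mL=1116/481, mR=24/13; mL+mR=2004/481 → advance +1; mR−mL=-228/481 → turn -1·90°
n=1: pose=(-3,2,E); sL=3, sR=10/3; mL=11/6, mR=3; mL+mR=29/6 → advance +1; mR−mL=7/6 → turn +1·90°
n=2: pose=(-2,2,N); sL=120/53, sR=120/29; mL=4620/1537, mR=120/53; mL+mR=8100/1537 → advance +1; mR−mL=-1140/1537 → turn -1·90°
n=3: pose=(-2,3,E); sL=60/17, sR=60/13; mL=630/221, mR=60/17; mL+mR=1410/221 → advance +1; mR−mL=150/221 → turn +1·90°
n=4: pose=(-1,3,N); sL=8/3, sR=24/5; mL=52/15, mR=8/3; mL+mR=92/15 → advance +1; mR−mL=-4/5 → turn -1·90°

0 24/13 120/37 1116/481 24/13 -3 1 N
1 3 10/3 11/6 3 -3 2 E
2 120/53 120/29 4620/1537 120/53 -2 2 N
3 60/17 60/13 630/221 60/17 -2 3 E
4 8/3 24/5 52/15 8/3 -1 3 N
final -1 4 E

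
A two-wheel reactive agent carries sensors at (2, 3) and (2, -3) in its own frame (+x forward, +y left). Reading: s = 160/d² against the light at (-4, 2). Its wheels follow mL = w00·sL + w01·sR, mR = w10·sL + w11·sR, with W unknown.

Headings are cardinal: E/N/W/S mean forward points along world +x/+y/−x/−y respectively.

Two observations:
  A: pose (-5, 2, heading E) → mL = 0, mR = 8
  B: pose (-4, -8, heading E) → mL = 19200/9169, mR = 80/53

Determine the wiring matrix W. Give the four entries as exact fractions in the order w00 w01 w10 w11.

1 -1 1/2 0

obs A: pose=(-5,2,E) → sL=16, sR=16, mL=0, mR=8
obs B: pose=(-4,-8,E) → sL=160/53, sR=160/173, mL=19200/9169, mR=80/53
sensor matrix S = [[16, 16], [160/53, 160/173]]; det S = -307200/9169
solve [mL_A; mL_B] = S·[w00; w01] and [mR_A; mR_B] = S·[w10; w11]:
  w00 = 1, w01 = -1, w10 = 1/2, w11 = 0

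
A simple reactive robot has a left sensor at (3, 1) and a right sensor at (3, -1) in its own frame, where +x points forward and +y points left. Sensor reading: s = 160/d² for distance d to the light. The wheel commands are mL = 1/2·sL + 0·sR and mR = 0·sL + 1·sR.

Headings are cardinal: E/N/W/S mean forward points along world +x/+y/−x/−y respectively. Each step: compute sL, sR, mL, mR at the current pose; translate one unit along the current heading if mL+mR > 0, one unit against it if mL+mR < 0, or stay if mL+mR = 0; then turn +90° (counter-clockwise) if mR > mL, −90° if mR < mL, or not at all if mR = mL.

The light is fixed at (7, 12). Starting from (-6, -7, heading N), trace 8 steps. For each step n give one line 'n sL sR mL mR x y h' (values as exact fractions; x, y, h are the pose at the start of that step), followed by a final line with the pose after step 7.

0 40/113 2/5 20/113 2/5 -6 -7 N
1 160/617 32/109 80/617 32/109 -6 -6 W
2 16/61 80/333 8/61 80/333 -7 -6 S
3 32/89 160/521 16/89 160/521 -7 -7 E
4 40/113 2/5 20/113 2/5 -6 -7 N
5 160/617 32/109 80/617 32/109 -6 -6 W
6 16/61 80/333 8/61 80/333 -7 -6 S
7 32/89 160/521 16/89 160/521 -7 -7 E
final -6 -7 N

n=0: pose=(-6,-7,N); sL=40/113, sR=2/5; mL=20/113, mR=2/5; mL+mR=326/565 → advance +1; mR−mL=126/565 → turn +1·90°
n=1: pose=(-6,-6,W); sL=160/617, sR=32/109; mL=80/617, mR=32/109; mL+mR=28464/67253 → advance +1; mR−mL=11024/67253 → turn +1·90°
n=2: pose=(-7,-6,S); sL=16/61, sR=80/333; mL=8/61, mR=80/333; mL+mR=7544/20313 → advance +1; mR−mL=2216/20313 → turn +1·90°
n=3: pose=(-7,-7,E); sL=32/89, sR=160/521; mL=16/89, mR=160/521; mL+mR=22576/46369 → advance +1; mR−mL=5904/46369 → turn +1·90°
n=4: pose=(-6,-7,N); sL=40/113, sR=2/5; mL=20/113, mR=2/5; mL+mR=326/565 → advance +1; mR−mL=126/565 → turn +1·90°
n=5: pose=(-6,-6,W); sL=160/617, sR=32/109; mL=80/617, mR=32/109; mL+mR=28464/67253 → advance +1; mR−mL=11024/67253 → turn +1·90°
n=6: pose=(-7,-6,S); sL=16/61, sR=80/333; mL=8/61, mR=80/333; mL+mR=7544/20313 → advance +1; mR−mL=2216/20313 → turn +1·90°
n=7: pose=(-7,-7,E); sL=32/89, sR=160/521; mL=16/89, mR=160/521; mL+mR=22576/46369 → advance +1; mR−mL=5904/46369 → turn +1·90°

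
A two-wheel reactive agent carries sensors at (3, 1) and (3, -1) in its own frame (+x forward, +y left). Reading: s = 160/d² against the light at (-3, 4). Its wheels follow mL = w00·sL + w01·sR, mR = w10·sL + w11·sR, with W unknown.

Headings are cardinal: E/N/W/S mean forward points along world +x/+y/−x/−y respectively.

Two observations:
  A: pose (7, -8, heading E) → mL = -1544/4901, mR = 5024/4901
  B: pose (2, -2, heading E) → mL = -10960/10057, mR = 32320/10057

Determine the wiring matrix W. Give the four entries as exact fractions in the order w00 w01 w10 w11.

obs A: pose=(7,-8,E) → sL=16/29, sR=80/169, mL=-1544/4901, mR=5024/4901
obs B: pose=(2,-2,E) → sL=160/89, sR=160/113, mL=-10960/10057, mR=32320/10057
sensor matrix S = [[16/29, 80/169], [160/89, 160/113]]; det S = -3440640/49289357
solve [mL_A; mL_B] = S·[w00; w01] and [mR_A; mR_B] = S·[w10; w11]:
  w00 = -1, w01 = 1/2, w10 = 1, w11 = 1

-1 1/2 1 1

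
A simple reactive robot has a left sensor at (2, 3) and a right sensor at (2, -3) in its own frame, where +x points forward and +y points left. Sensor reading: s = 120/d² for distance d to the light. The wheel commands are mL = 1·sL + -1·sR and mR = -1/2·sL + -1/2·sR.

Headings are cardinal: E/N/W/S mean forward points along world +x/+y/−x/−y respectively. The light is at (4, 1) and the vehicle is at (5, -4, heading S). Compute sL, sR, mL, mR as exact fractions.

24/13 120/53 -288/689 -1416/689

left sensor world pos  = (8, -6); dL² = 65
right sensor world pos = (2, -6); dR² = 53
sL = 120/65 = 24/13
sR = 120/53 = 120/53
mL = 1·sL + -1·sR = -288/689
mR = -1/2·sL + -1/2·sR = -1416/689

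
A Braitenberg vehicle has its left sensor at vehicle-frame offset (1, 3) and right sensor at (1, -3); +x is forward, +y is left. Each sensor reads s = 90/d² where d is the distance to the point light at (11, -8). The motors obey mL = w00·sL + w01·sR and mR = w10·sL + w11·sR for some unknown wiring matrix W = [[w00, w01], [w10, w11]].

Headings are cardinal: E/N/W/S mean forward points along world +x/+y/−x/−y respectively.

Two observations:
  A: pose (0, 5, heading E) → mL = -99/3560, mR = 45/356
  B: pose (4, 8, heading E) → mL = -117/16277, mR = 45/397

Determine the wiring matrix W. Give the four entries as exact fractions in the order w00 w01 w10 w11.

-1 1/2 1/2 0

obs A: pose=(0,5,E) → sL=45/178, sR=9/20, mL=-99/3560, mR=45/356
obs B: pose=(4,8,E) → sL=90/397, sR=18/41, mL=-117/16277, mR=45/397
sensor matrix S = [[45/178, 9/20], [90/397, 18/41]]; det S = 26001/2897306
solve [mL_A; mL_B] = S·[w00; w01] and [mR_A; mR_B] = S·[w10; w11]:
  w00 = -1, w01 = 1/2, w10 = 1/2, w11 = 0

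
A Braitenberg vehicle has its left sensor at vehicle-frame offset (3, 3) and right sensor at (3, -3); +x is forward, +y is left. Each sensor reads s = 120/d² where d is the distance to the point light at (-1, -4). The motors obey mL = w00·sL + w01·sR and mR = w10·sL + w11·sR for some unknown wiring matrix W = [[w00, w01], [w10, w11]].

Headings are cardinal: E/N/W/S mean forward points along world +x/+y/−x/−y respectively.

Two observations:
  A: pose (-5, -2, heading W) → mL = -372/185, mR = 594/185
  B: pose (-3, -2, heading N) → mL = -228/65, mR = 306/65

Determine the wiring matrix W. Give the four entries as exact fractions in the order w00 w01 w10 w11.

obs A: pose=(-5,-2,W) → sL=12/5, sR=60/37, mL=-372/185, mR=594/185
obs B: pose=(-3,-2,N) → sL=12/5, sR=60/13, mL=-228/65, mR=306/65
sensor matrix S = [[12/5, 60/37], [12/5, 60/13]]; det S = 3456/481
solve [mL_A; mL_B] = S·[w00; w01] and [mR_A; mR_B] = S·[w10; w11]:
  w00 = -1/2, w01 = -1/2, w10 = 1, w11 = 1/2

-1/2 -1/2 1 1/2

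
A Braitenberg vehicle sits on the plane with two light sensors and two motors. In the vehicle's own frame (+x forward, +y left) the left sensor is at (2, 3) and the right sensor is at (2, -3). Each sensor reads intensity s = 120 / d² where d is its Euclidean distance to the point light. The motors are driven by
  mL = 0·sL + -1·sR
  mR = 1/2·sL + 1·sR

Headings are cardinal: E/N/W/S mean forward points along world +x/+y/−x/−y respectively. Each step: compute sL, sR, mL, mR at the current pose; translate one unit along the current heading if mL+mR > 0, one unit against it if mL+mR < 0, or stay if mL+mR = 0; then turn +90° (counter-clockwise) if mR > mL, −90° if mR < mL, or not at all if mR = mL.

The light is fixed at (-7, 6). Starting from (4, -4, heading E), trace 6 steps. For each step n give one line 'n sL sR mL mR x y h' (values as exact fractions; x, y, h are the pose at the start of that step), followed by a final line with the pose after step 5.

n=0: pose=(4,-4,E); sL=60/109, sR=60/169; mL=-60/169, mR=11610/18421; mL+mR=30/109 → advance +1; mR−mL=18150/18421 → turn +1·90°
n=1: pose=(5,-4,N); sL=24/29, sR=120/289; mL=-120/289, mR=6948/8381; mL+mR=12/29 → advance +1; mR−mL=10428/8381 → turn +1·90°
n=2: pose=(5,-3,W); sL=30/61, sR=15/17; mL=-15/17, mR=1170/1037; mL+mR=15/61 → advance +1; mR−mL=2085/1037 → turn +1·90°
n=3: pose=(4,-3,S); sL=120/317, sR=24/37; mL=-24/37, mR=9828/11729; mL+mR=60/317 → advance +1; mR−mL=17436/11729 → turn +1·90°
n=4: pose=(4,-4,E); sL=60/109, sR=60/169; mL=-60/169, mR=11610/18421; mL+mR=30/109 → advance +1; mR−mL=18150/18421 → turn +1·90°
n=5: pose=(5,-4,N); sL=24/29, sR=120/289; mL=-120/289, mR=6948/8381; mL+mR=12/29 → advance +1; mR−mL=10428/8381 → turn +1·90°

0 60/109 60/169 -60/169 11610/18421 4 -4 E
1 24/29 120/289 -120/289 6948/8381 5 -4 N
2 30/61 15/17 -15/17 1170/1037 5 -3 W
3 120/317 24/37 -24/37 9828/11729 4 -3 S
4 60/109 60/169 -60/169 11610/18421 4 -4 E
5 24/29 120/289 -120/289 6948/8381 5 -4 N
final 5 -3 W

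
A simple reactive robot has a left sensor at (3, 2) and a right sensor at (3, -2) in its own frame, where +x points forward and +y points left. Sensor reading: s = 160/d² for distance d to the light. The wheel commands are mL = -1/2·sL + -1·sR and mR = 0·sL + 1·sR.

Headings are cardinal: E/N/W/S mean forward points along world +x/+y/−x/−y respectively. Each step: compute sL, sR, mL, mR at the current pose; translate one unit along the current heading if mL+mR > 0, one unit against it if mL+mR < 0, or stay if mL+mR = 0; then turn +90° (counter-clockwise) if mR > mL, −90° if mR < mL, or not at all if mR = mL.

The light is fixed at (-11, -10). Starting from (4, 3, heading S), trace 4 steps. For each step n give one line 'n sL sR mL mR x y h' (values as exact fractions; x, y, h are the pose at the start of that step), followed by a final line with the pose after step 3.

n=0: pose=(4,3,S); sL=160/389, sR=160/269; mL=-83760/104641, mR=160/269; mL+mR=-80/389 → advance -1; mR−mL=146000/104641 → turn +1·90°
n=1: pose=(4,4,E); sL=8/29, sR=40/117; mL=-1628/3393, mR=40/117; mL+mR=-4/29 → advance -1; mR−mL=2788/3393 → turn +1·90°
n=2: pose=(3,4,N); sL=160/433, sR=32/109; mL=-22576/47197, mR=32/109; mL+mR=-80/433 → advance -1; mR−mL=36432/47197 → turn +1·90°
n=3: pose=(3,3,W); sL=80/121, sR=80/173; mL=-16600/20933, mR=80/173; mL+mR=-40/121 → advance -1; mR−mL=26280/20933 → turn +1·90°

0 160/389 160/269 -83760/104641 160/269 4 3 S
1 8/29 40/117 -1628/3393 40/117 4 4 E
2 160/433 32/109 -22576/47197 32/109 3 4 N
3 80/121 80/173 -16600/20933 80/173 3 3 W
final 4 3 S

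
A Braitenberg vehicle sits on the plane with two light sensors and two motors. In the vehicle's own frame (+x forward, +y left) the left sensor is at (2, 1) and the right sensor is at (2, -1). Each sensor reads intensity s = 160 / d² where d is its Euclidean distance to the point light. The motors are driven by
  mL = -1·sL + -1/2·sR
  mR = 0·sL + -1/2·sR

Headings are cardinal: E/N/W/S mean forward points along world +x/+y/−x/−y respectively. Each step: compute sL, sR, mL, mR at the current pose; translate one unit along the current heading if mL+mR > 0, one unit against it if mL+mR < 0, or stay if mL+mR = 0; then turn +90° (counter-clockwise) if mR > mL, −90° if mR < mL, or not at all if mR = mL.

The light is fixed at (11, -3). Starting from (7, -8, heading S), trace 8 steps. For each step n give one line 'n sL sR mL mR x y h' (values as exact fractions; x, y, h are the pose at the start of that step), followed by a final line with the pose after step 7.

n=0: pose=(7,-8,S); sL=80/29, sR=80/37; mL=-4120/1073, mR=-40/37; mL+mR=-5280/1073 → advance -1; mR−mL=80/29 → turn +1·90°
n=1: pose=(7,-7,E); sL=160/13, sR=160/29; mL=-5680/377, mR=-80/29; mL+mR=-6720/377 → advance -1; mR−mL=160/13 → turn +1·90°
n=2: pose=(6,-7,N); sL=4, sR=8; mL=-8, mR=-4; mL+mR=-12 → advance -1; mR−mL=4 → turn +1·90°
n=3: pose=(6,-8,W); sL=32/17, sR=32/13; mL=-688/221, mR=-16/13; mL+mR=-960/221 → advance -1; mR−mL=32/17 → turn +1·90°
n=4: pose=(7,-8,S); sL=80/29, sR=80/37; mL=-4120/1073, mR=-40/37; mL+mR=-5280/1073 → advance -1; mR−mL=80/29 → turn +1·90°
n=5: pose=(7,-7,E); sL=160/13, sR=160/29; mL=-5680/377, mR=-80/29; mL+mR=-6720/377 → advance -1; mR−mL=160/13 → turn +1·90°
n=6: pose=(6,-7,N); sL=4, sR=8; mL=-8, mR=-4; mL+mR=-12 → advance -1; mR−mL=4 → turn +1·90°
n=7: pose=(6,-8,W); sL=32/17, sR=32/13; mL=-688/221, mR=-16/13; mL+mR=-960/221 → advance -1; mR−mL=32/17 → turn +1·90°

0 80/29 80/37 -4120/1073 -40/37 7 -8 S
1 160/13 160/29 -5680/377 -80/29 7 -7 E
2 4 8 -8 -4 6 -7 N
3 32/17 32/13 -688/221 -16/13 6 -8 W
4 80/29 80/37 -4120/1073 -40/37 7 -8 S
5 160/13 160/29 -5680/377 -80/29 7 -7 E
6 4 8 -8 -4 6 -7 N
7 32/17 32/13 -688/221 -16/13 6 -8 W
final 7 -8 S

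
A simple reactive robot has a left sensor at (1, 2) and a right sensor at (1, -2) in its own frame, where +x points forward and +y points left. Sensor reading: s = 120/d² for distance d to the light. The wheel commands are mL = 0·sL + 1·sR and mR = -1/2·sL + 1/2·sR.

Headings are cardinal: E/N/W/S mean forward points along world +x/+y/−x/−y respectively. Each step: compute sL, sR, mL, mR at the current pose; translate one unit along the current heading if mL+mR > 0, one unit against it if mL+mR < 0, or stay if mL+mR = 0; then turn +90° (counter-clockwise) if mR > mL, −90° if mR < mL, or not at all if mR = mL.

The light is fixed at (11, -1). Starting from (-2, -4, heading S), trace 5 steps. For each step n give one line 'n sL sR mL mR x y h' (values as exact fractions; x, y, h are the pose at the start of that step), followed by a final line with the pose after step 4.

0 120/137 120/241 120/241 -6240/33017 -2 -4 S
1 15/29 3/5 3/5 6/145 -2 -5 W
2 24/53 40/51 40/51 448/2703 -3 -5 N
3 12/17 60/97 60/97 -72/1649 -3 -4 E
4 120/137 120/241 120/241 -6240/33017 -2 -4 S
final -2 -5 W

n=0: pose=(-2,-4,S); sL=120/137, sR=120/241; mL=120/241, mR=-6240/33017; mL+mR=10200/33017 → advance +1; mR−mL=-22680/33017 → turn -1·90°
n=1: pose=(-2,-5,W); sL=15/29, sR=3/5; mL=3/5, mR=6/145; mL+mR=93/145 → advance +1; mR−mL=-81/145 → turn -1·90°
n=2: pose=(-3,-5,N); sL=24/53, sR=40/51; mL=40/51, mR=448/2703; mL+mR=856/901 → advance +1; mR−mL=-1672/2703 → turn -1·90°
n=3: pose=(-3,-4,E); sL=12/17, sR=60/97; mL=60/97, mR=-72/1649; mL+mR=948/1649 → advance +1; mR−mL=-1092/1649 → turn -1·90°
n=4: pose=(-2,-4,S); sL=120/137, sR=120/241; mL=120/241, mR=-6240/33017; mL+mR=10200/33017 → advance +1; mR−mL=-22680/33017 → turn -1·90°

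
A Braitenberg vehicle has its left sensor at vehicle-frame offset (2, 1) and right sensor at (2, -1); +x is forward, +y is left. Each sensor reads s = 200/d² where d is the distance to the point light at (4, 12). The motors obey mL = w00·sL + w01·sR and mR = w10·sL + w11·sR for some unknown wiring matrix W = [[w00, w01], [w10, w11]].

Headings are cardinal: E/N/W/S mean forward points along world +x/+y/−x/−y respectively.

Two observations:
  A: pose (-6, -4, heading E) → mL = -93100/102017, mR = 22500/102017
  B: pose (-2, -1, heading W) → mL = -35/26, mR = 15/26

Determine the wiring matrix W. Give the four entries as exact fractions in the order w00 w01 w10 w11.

-1/2 -1 -1/2 1

obs A: pose=(-6,-4,E) → sL=200/289, sR=200/353, mL=-93100/102017, mR=22500/102017
obs B: pose=(-2,-1,W) → sL=10/13, sR=25/26, mL=-35/26, mR=15/26
sensor matrix S = [[200/289, 200/353], [10/13, 25/26]]; det S = 304500/1326221
solve [mL_A; mL_B] = S·[w00; w01] and [mR_A; mR_B] = S·[w10; w11]:
  w00 = -1/2, w01 = -1, w10 = -1/2, w11 = 1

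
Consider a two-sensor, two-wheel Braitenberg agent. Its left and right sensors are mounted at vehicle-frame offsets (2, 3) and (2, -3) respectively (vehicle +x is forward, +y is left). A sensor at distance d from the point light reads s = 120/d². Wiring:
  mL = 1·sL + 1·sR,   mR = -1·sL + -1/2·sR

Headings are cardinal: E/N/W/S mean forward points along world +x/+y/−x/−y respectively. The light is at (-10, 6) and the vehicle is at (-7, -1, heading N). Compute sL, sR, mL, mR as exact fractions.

left sensor world pos  = (-10, 1); dL² = 25
right sensor world pos = (-4, 1); dR² = 61
sL = 120/25 = 24/5
sR = 120/61 = 120/61
mL = 1·sL + 1·sR = 2064/305
mR = -1·sL + -1/2·sR = -1764/305

24/5 120/61 2064/305 -1764/305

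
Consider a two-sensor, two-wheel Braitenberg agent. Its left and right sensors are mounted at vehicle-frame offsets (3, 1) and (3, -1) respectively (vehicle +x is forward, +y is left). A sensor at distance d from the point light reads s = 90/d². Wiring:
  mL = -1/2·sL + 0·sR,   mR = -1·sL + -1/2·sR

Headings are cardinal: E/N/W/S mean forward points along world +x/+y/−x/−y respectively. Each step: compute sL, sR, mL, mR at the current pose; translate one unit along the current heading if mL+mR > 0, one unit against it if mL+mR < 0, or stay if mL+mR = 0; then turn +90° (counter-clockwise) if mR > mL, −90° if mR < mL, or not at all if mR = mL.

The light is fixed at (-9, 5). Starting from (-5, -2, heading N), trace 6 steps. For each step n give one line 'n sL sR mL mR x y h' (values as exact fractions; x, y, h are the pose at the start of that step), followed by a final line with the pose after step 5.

n=0: pose=(-5,-2,N); sL=18/5, sR=90/41; mL=-9/5, mR=-963/205; mL+mR=-1332/205 → advance -1; mR−mL=-594/205 → turn -1·90°
n=1: pose=(-5,-3,E); sL=45/49, sR=9/13; mL=-45/98, mR=-1611/1274; mL+mR=-1098/637 → advance -1; mR−mL=-513/637 → turn -1·90°
n=2: pose=(-6,-3,S); sL=90/137, sR=18/25; mL=-45/137, mR=-3483/3425; mL+mR=-4608/3425 → advance -1; mR−mL=-2358/3425 → turn -1·90°
n=3: pose=(-6,-2,W); sL=45/32, sR=5/2; mL=-45/64, mR=-85/32; mL+mR=-215/64 → advance -1; mR−mL=-125/64 → turn -1·90°
n=4: pose=(-5,-2,N); sL=18/5, sR=90/41; mL=-9/5, mR=-963/205; mL+mR=-1332/205 → advance -1; mR−mL=-594/205 → turn -1·90°
n=5: pose=(-5,-3,E); sL=45/49, sR=9/13; mL=-45/98, mR=-1611/1274; mL+mR=-1098/637 → advance -1; mR−mL=-513/637 → turn -1·90°

0 18/5 90/41 -9/5 -963/205 -5 -2 N
1 45/49 9/13 -45/98 -1611/1274 -5 -3 E
2 90/137 18/25 -45/137 -3483/3425 -6 -3 S
3 45/32 5/2 -45/64 -85/32 -6 -2 W
4 18/5 90/41 -9/5 -963/205 -5 -2 N
5 45/49 9/13 -45/98 -1611/1274 -5 -3 E
final -6 -3 S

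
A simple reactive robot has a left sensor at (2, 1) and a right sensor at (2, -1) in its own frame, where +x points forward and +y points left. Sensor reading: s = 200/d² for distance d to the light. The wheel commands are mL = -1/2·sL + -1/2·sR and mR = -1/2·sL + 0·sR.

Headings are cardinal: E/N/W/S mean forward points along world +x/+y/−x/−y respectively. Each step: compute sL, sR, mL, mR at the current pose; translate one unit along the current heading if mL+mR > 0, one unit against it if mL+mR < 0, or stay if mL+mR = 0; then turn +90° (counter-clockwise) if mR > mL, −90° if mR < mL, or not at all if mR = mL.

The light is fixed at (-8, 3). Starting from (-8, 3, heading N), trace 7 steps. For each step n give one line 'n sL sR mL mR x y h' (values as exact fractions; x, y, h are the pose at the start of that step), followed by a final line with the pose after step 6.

0 40 40 -40 -20 -8 3 N
1 25 50 -75/2 -25/2 -8 2 W
2 200/13 200/9 -2200/117 -100/13 -7 2 S
3 20 20 -20 -10 -7 3 E
4 40 40 -40 -20 -8 3 N
5 25 50 -75/2 -25/2 -8 2 W
6 200/13 200/9 -2200/117 -100/13 -7 2 S
final -7 3 E

n=0: pose=(-8,3,N); sL=40, sR=40; mL=-40, mR=-20; mL+mR=-60 → advance -1; mR−mL=20 → turn +1·90°
n=1: pose=(-8,2,W); sL=25, sR=50; mL=-75/2, mR=-25/2; mL+mR=-50 → advance -1; mR−mL=25 → turn +1·90°
n=2: pose=(-7,2,S); sL=200/13, sR=200/9; mL=-2200/117, mR=-100/13; mL+mR=-3100/117 → advance -1; mR−mL=100/9 → turn +1·90°
n=3: pose=(-7,3,E); sL=20, sR=20; mL=-20, mR=-10; mL+mR=-30 → advance -1; mR−mL=10 → turn +1·90°
n=4: pose=(-8,3,N); sL=40, sR=40; mL=-40, mR=-20; mL+mR=-60 → advance -1; mR−mL=20 → turn +1·90°
n=5: pose=(-8,2,W); sL=25, sR=50; mL=-75/2, mR=-25/2; mL+mR=-50 → advance -1; mR−mL=25 → turn +1·90°
n=6: pose=(-7,2,S); sL=200/13, sR=200/9; mL=-2200/117, mR=-100/13; mL+mR=-3100/117 → advance -1; mR−mL=100/9 → turn +1·90°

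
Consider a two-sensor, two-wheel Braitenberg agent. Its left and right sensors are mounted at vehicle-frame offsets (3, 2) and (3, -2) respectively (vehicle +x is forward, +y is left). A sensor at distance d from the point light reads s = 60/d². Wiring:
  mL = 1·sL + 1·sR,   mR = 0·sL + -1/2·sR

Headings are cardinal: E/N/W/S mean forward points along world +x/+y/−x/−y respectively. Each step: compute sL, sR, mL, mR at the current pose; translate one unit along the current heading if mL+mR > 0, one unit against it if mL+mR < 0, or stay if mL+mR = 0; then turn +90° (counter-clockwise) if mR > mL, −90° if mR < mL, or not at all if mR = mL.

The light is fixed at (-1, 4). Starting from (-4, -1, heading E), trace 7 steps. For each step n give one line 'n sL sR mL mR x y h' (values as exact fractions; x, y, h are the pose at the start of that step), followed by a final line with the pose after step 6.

n=0: pose=(-4,-1,E); sL=20/3, sR=60/49; mL=1160/147, mR=-30/49; mL+mR=1070/147 → advance +1; mR−mL=-1250/147 → turn -1·90°
n=1: pose=(-3,-1,S); sL=15/16, sR=3/4; mL=27/16, mR=-3/8; mL+mR=21/16 → advance +1; mR−mL=-33/16 → turn -1·90°
n=2: pose=(-3,-2,W); sL=60/89, sR=60/41; mL=7800/3649, mR=-30/41; mL+mR=5130/3649 → advance +1; mR−mL=-10470/3649 → turn -1·90°
n=3: pose=(-4,-2,N); sL=30/17, sR=6; mL=132/17, mR=-3; mL+mR=81/17 → advance +1; mR−mL=-183/17 → turn -1·90°
n=4: pose=(-4,-1,E); sL=20/3, sR=60/49; mL=1160/147, mR=-30/49; mL+mR=1070/147 → advance +1; mR−mL=-1250/147 → turn -1·90°
n=5: pose=(-3,-1,S); sL=15/16, sR=3/4; mL=27/16, mR=-3/8; mL+mR=21/16 → advance +1; mR−mL=-33/16 → turn -1·90°
n=6: pose=(-3,-2,W); sL=60/89, sR=60/41; mL=7800/3649, mR=-30/41; mL+mR=5130/3649 → advance +1; mR−mL=-10470/3649 → turn -1·90°

0 20/3 60/49 1160/147 -30/49 -4 -1 E
1 15/16 3/4 27/16 -3/8 -3 -1 S
2 60/89 60/41 7800/3649 -30/41 -3 -2 W
3 30/17 6 132/17 -3 -4 -2 N
4 20/3 60/49 1160/147 -30/49 -4 -1 E
5 15/16 3/4 27/16 -3/8 -3 -1 S
6 60/89 60/41 7800/3649 -30/41 -3 -2 W
final -4 -2 N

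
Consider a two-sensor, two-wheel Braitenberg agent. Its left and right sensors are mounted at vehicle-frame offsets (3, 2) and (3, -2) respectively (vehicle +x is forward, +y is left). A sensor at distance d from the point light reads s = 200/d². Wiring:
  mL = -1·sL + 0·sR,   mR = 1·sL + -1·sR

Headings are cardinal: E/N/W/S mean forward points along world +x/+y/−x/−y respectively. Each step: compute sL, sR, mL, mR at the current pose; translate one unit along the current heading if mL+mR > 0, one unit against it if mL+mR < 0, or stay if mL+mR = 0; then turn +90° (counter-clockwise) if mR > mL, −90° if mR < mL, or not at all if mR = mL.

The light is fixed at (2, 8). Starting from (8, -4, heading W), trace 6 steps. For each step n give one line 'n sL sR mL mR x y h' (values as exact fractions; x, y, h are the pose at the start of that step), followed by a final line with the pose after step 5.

0 40/41 200/109 -40/41 -3840/4469 8 -4 W
1 100/153 4/5 -100/153 -112/765 9 -4 S
2 200/181 200/269 -200/181 17600/48689 9 -3 E
3 5/2 25/16 -5/2 15/16 8 -3 N
4 40/41 200/109 -40/41 -3840/4469 8 -4 W
5 100/153 4/5 -100/153 -112/765 9 -4 S
final 9 -3 E

n=0: pose=(8,-4,W); sL=40/41, sR=200/109; mL=-40/41, mR=-3840/4469; mL+mR=-200/109 → advance -1; mR−mL=520/4469 → turn +1·90°
n=1: pose=(9,-4,S); sL=100/153, sR=4/5; mL=-100/153, mR=-112/765; mL+mR=-4/5 → advance -1; mR−mL=388/765 → turn +1·90°
n=2: pose=(9,-3,E); sL=200/181, sR=200/269; mL=-200/181, mR=17600/48689; mL+mR=-200/269 → advance -1; mR−mL=71400/48689 → turn +1·90°
n=3: pose=(8,-3,N); sL=5/2, sR=25/16; mL=-5/2, mR=15/16; mL+mR=-25/16 → advance -1; mR−mL=55/16 → turn +1·90°
n=4: pose=(8,-4,W); sL=40/41, sR=200/109; mL=-40/41, mR=-3840/4469; mL+mR=-200/109 → advance -1; mR−mL=520/4469 → turn +1·90°
n=5: pose=(9,-4,S); sL=100/153, sR=4/5; mL=-100/153, mR=-112/765; mL+mR=-4/5 → advance -1; mR−mL=388/765 → turn +1·90°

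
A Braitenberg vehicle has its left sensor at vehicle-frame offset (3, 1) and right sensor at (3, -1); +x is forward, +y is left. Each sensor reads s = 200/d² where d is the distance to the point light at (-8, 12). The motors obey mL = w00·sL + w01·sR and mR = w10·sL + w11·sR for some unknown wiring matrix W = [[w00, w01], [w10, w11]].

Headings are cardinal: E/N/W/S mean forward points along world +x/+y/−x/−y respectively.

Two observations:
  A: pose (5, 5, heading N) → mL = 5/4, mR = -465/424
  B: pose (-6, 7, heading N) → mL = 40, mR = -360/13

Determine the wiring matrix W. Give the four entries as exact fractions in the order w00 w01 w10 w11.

obs A: pose=(5,5,N) → sL=5/4, sR=50/53, mL=5/4, mR=-465/424
obs B: pose=(-6,7,N) → sL=40, sR=200/13, mL=40, mR=-360/13
sensor matrix S = [[5/4, 50/53], [40, 200/13]]; det S = -12750/689
solve [mL_A; mL_B] = S·[w00; w01] and [mR_A; mR_B] = S·[w10; w11]:
  w00 = 1, w01 = 0, w10 = -1/2, w11 = -1/2

1 0 -1/2 -1/2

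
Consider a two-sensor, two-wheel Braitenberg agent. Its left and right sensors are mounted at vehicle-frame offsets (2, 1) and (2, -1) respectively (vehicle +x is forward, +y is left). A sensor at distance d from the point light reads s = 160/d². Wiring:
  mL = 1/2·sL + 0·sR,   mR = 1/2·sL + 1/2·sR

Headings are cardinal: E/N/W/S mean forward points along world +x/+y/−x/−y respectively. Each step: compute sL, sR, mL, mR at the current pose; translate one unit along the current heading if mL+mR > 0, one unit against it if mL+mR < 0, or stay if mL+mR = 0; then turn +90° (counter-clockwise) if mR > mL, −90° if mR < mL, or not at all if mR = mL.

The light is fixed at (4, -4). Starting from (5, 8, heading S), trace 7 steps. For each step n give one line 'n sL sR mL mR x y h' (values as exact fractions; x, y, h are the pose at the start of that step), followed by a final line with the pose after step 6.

n=0: pose=(5,8,S); sL=20/13, sR=8/5; mL=10/13, mR=102/65; mL+mR=152/65 → advance +1; mR−mL=4/5 → turn +1·90°
n=1: pose=(5,7,E); sL=160/153, sR=160/109; mL=80/153, mR=20960/16677; mL+mR=29680/16677 → advance +1; mR−mL=80/109 → turn +1·90°
n=2: pose=(6,7,N); sL=16/17, sR=80/89; mL=8/17, mR=1392/1513; mL+mR=2104/1513 → advance +1; mR−mL=40/89 → turn +1·90°
n=3: pose=(6,8,W); sL=160/121, sR=160/169; mL=80/121, mR=23200/20449; mL+mR=36720/20449 → advance +1; mR−mL=80/169 → turn +1·90°
n=4: pose=(5,8,S); sL=20/13, sR=8/5; mL=10/13, mR=102/65; mL+mR=152/65 → advance +1; mR−mL=4/5 → turn +1·90°
n=5: pose=(5,7,E); sL=160/153, sR=160/109; mL=80/153, mR=20960/16677; mL+mR=29680/16677 → advance +1; mR−mL=80/109 → turn +1·90°
n=6: pose=(6,7,N); sL=16/17, sR=80/89; mL=8/17, mR=1392/1513; mL+mR=2104/1513 → advance +1; mR−mL=40/89 → turn +1·90°

0 20/13 8/5 10/13 102/65 5 8 S
1 160/153 160/109 80/153 20960/16677 5 7 E
2 16/17 80/89 8/17 1392/1513 6 7 N
3 160/121 160/169 80/121 23200/20449 6 8 W
4 20/13 8/5 10/13 102/65 5 8 S
5 160/153 160/109 80/153 20960/16677 5 7 E
6 16/17 80/89 8/17 1392/1513 6 7 N
final 6 8 W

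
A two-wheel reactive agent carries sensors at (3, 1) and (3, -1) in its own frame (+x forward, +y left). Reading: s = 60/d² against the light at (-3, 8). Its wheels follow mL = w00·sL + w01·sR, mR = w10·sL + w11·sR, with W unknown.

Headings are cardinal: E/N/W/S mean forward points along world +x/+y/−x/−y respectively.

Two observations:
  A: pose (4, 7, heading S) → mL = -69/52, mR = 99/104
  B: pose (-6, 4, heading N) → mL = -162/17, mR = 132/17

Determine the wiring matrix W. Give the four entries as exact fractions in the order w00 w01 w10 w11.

-1 -1/2 1/2 1/2

obs A: pose=(4,7,S) → sL=3/4, sR=15/13, mL=-69/52, mR=99/104
obs B: pose=(-6,4,N) → sL=60/17, sR=12, mL=-162/17, mR=132/17
sensor matrix S = [[3/4, 15/13], [60/17, 12]]; det S = 1089/221
solve [mL_A; mL_B] = S·[w00; w01] and [mR_A; mR_B] = S·[w10; w11]:
  w00 = -1, w01 = -1/2, w10 = 1/2, w11 = 1/2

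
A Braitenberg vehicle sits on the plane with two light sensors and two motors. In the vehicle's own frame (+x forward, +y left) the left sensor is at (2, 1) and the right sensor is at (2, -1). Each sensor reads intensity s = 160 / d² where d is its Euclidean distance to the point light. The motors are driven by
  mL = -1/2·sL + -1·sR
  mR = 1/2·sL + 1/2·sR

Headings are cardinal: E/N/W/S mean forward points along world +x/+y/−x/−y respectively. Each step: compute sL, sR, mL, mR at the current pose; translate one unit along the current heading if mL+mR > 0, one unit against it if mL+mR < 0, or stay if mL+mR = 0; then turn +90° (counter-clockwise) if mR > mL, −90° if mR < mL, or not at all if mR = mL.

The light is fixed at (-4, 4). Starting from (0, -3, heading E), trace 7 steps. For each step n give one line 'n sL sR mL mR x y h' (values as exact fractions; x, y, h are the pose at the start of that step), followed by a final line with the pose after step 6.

0 20/9 8/5 -122/45 86/45 0 -3 E
1 160/29 160/41 -7920/1189 5600/1189 -1 -3 N
2 80/41 16/5 -856/205 528/205 -1 -4 W
3 32/25 160/109 -5744/2725 3744/2725 0 -4 S
4 20/9 8/5 -122/45 86/45 0 -3 E
5 160/29 160/41 -7920/1189 5600/1189 -1 -3 N
6 80/41 16/5 -856/205 528/205 -1 -4 W
final 0 -4 S

n=0: pose=(0,-3,E); sL=20/9, sR=8/5; mL=-122/45, mR=86/45; mL+mR=-4/5 → advance -1; mR−mL=208/45 → turn +1·90°
n=1: pose=(-1,-3,N); sL=160/29, sR=160/41; mL=-7920/1189, mR=5600/1189; mL+mR=-80/41 → advance -1; mR−mL=13520/1189 → turn +1·90°
n=2: pose=(-1,-4,W); sL=80/41, sR=16/5; mL=-856/205, mR=528/205; mL+mR=-8/5 → advance -1; mR−mL=1384/205 → turn +1·90°
n=3: pose=(0,-4,S); sL=32/25, sR=160/109; mL=-5744/2725, mR=3744/2725; mL+mR=-80/109 → advance -1; mR−mL=9488/2725 → turn +1·90°
n=4: pose=(0,-3,E); sL=20/9, sR=8/5; mL=-122/45, mR=86/45; mL+mR=-4/5 → advance -1; mR−mL=208/45 → turn +1·90°
n=5: pose=(-1,-3,N); sL=160/29, sR=160/41; mL=-7920/1189, mR=5600/1189; mL+mR=-80/41 → advance -1; mR−mL=13520/1189 → turn +1·90°
n=6: pose=(-1,-4,W); sL=80/41, sR=16/5; mL=-856/205, mR=528/205; mL+mR=-8/5 → advance -1; mR−mL=1384/205 → turn +1·90°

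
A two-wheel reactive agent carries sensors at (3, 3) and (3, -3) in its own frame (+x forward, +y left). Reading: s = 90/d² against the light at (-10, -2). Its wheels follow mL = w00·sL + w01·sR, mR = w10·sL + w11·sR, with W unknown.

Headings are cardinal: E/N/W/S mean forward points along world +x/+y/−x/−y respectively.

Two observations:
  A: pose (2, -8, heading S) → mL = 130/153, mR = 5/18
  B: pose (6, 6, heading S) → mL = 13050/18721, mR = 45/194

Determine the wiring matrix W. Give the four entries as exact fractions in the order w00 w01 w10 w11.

obs A: pose=(2,-8,S) → sL=5/17, sR=5/9, mL=130/153, mR=5/18
obs B: pose=(6,6,S) → sL=45/193, sR=45/97, mL=13050/18721, mR=45/194
sensor matrix S = [[5/17, 5/9], [45/193, 45/97]]; det S = 2200/318257
solve [mL_A; mL_B] = S·[w00; w01] and [mR_A; mR_B] = S·[w10; w11]:
  w00 = 1, w01 = 1, w10 = 0, w11 = 1/2

1 1 0 1/2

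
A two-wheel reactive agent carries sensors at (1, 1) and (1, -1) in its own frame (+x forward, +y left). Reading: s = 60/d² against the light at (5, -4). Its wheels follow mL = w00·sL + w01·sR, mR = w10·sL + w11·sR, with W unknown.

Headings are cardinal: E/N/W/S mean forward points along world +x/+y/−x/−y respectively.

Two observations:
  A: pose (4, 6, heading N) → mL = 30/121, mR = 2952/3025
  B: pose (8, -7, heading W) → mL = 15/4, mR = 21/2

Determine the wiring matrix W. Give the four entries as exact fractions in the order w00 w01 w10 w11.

0 1/2 1 1

obs A: pose=(4,6,N) → sL=12/25, sR=60/121, mL=30/121, mR=2952/3025
obs B: pose=(8,-7,W) → sL=3, sR=15/2, mL=15/4, mR=21/2
sensor matrix S = [[12/25, 60/121], [3, 15/2]]; det S = 1278/605
solve [mL_A; mL_B] = S·[w00; w01] and [mR_A; mR_B] = S·[w10; w11]:
  w00 = 0, w01 = 1/2, w10 = 1, w11 = 1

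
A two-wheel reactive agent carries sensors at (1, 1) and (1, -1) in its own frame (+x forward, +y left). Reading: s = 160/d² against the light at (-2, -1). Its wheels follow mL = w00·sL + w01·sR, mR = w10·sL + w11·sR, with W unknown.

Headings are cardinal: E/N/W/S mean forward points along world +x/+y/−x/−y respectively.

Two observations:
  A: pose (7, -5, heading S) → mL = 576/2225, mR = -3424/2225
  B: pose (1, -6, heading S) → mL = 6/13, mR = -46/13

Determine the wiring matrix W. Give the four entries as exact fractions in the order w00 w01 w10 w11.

-1/2 1/2 -1/2 -1/2

obs A: pose=(7,-5,S) → sL=32/25, sR=160/89, mL=576/2225, mR=-3424/2225
obs B: pose=(1,-6,S) → sL=40/13, sR=4, mL=6/13, mR=-46/13
sensor matrix S = [[32/25, 160/89], [40/13, 4]]; det S = -11904/28925
solve [mL_A; mL_B] = S·[w00; w01] and [mR_A; mR_B] = S·[w10; w11]:
  w00 = -1/2, w01 = 1/2, w10 = -1/2, w11 = -1/2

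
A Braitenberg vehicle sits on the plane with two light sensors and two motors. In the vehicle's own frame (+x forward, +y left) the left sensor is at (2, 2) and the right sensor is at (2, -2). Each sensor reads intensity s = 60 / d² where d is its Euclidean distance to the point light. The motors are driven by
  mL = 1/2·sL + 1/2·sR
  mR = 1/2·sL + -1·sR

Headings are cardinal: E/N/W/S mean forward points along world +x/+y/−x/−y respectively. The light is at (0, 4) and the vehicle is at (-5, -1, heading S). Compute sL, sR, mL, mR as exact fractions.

left sensor world pos  = (-3, -3); dL² = 58
right sensor world pos = (-7, -3); dR² = 98
sL = 60/58 = 30/29
sR = 60/98 = 30/49
mL = 1/2·sL + 1/2·sR = 1170/1421
mR = 1/2·sL + -1·sR = -135/1421

30/29 30/49 1170/1421 -135/1421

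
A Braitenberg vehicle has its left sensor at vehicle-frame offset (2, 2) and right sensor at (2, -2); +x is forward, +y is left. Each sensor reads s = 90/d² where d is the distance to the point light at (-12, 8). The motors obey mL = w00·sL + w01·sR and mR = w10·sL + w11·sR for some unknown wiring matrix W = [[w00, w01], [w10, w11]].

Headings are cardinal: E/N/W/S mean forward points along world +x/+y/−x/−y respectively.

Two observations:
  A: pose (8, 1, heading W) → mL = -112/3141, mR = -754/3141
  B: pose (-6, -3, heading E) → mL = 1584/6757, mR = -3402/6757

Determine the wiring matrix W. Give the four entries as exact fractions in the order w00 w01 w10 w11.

1 -1 -1/2 -1/2

obs A: pose=(8,1,W) → sL=2/9, sR=90/349, mL=-112/3141, mR=-754/3141
obs B: pose=(-6,-3,E) → sL=18/29, sR=90/233, mL=1584/6757, mR=-3402/6757
sensor matrix S = [[2/9, 90/349], [18/29, 90/233]]; det S = -175040/2358193
solve [mL_A; mL_B] = S·[w00; w01] and [mR_A; mR_B] = S·[w10; w11]:
  w00 = 1, w01 = -1, w10 = -1/2, w11 = -1/2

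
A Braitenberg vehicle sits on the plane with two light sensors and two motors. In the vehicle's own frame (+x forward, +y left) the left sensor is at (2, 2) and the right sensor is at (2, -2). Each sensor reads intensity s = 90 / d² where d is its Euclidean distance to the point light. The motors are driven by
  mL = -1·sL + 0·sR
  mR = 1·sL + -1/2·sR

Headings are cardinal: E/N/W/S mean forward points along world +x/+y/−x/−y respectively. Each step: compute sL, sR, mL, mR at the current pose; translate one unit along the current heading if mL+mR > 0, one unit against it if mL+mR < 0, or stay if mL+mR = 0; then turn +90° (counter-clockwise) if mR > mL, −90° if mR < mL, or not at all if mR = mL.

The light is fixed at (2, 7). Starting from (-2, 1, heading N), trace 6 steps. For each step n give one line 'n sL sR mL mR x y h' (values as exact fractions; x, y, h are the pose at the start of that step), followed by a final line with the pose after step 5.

n=0: pose=(-2,1,N); sL=45/26, sR=9/2; mL=-45/26, mR=-27/52; mL+mR=-9/4 → advance -1; mR−mL=63/52 → turn +1·90°
n=1: pose=(-2,0,W); sL=10/13, sR=90/61; mL=-10/13, mR=25/793; mL+mR=-45/61 → advance -1; mR−mL=635/793 → turn +1·90°
n=2: pose=(-1,0,S); sL=45/41, sR=45/53; mL=-45/41, mR=2925/4346; mL+mR=-45/106 → advance -1; mR−mL=7695/4346 → turn +1·90°
n=3: pose=(-1,1,E); sL=90/17, sR=18/13; mL=-90/17, mR=1017/221; mL+mR=-9/13 → advance -1; mR−mL=2187/221 → turn +1·90°
n=4: pose=(-2,1,N); sL=45/26, sR=9/2; mL=-45/26, mR=-27/52; mL+mR=-9/4 → advance -1; mR−mL=63/52 → turn +1·90°
n=5: pose=(-2,0,W); sL=10/13, sR=90/61; mL=-10/13, mR=25/793; mL+mR=-45/61 → advance -1; mR−mL=635/793 → turn +1·90°

0 45/26 9/2 -45/26 -27/52 -2 1 N
1 10/13 90/61 -10/13 25/793 -2 0 W
2 45/41 45/53 -45/41 2925/4346 -1 0 S
3 90/17 18/13 -90/17 1017/221 -1 1 E
4 45/26 9/2 -45/26 -27/52 -2 1 N
5 10/13 90/61 -10/13 25/793 -2 0 W
final -1 0 S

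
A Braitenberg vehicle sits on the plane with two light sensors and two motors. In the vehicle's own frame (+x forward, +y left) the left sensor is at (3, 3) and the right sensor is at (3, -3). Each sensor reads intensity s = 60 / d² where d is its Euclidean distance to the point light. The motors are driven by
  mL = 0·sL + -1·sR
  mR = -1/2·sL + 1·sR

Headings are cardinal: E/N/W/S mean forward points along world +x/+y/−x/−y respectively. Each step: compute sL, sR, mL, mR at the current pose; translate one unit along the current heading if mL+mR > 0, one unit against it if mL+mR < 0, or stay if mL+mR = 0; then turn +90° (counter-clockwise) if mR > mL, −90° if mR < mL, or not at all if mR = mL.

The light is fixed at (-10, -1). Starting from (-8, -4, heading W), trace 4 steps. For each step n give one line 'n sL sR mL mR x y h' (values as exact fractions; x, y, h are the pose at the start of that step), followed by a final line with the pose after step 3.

0 60/37 60 -60 2190/37 -8 -4 W
1 5/6 5/3 -5/3 5/4 -7 -4 S
2 60/37 60/61 -60/61 390/2257 -7 -3 E
3 30 30/13 -30/13 -165/13 -8 -3 N
final -8 -4 E

n=0: pose=(-8,-4,W); sL=60/37, sR=60; mL=-60, mR=2190/37; mL+mR=-30/37 → advance -1; mR−mL=4410/37 → turn +1·90°
n=1: pose=(-7,-4,S); sL=5/6, sR=5/3; mL=-5/3, mR=5/4; mL+mR=-5/12 → advance -1; mR−mL=35/12 → turn +1·90°
n=2: pose=(-7,-3,E); sL=60/37, sR=60/61; mL=-60/61, mR=390/2257; mL+mR=-30/37 → advance -1; mR−mL=2610/2257 → turn +1·90°
n=3: pose=(-8,-3,N); sL=30, sR=30/13; mL=-30/13, mR=-165/13; mL+mR=-15 → advance -1; mR−mL=-135/13 → turn -1·90°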